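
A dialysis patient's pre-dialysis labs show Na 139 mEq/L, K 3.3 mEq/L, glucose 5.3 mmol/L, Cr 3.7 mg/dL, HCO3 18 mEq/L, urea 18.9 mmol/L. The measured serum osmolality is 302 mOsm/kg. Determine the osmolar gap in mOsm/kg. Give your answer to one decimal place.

-0.2 mOsm/kg

Calculated osmolality = 2·Na + glucose + urea
= 2·139 + 5.3 + 18.9
= 278 + 5.30 + 18.90
= 302.2 mOsm/kg ≈ 302.2 mOsm/kg
Osmolar gap = measured − calculated = 302 − 302.2 = -0.2 mOsm/kg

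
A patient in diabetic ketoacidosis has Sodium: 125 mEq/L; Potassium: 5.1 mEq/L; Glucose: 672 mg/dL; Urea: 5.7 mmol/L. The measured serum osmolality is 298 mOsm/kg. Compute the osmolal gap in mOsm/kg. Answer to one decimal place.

Calculated osmolality = 2·Na + glucose/18 + urea
= 2·125 + 672/18 + 5.7
= 250 + 37.33 + 5.70
= 293.03 mOsm/kg ≈ 293.0 mOsm/kg
Osmolar gap = measured − calculated = 298 − 293.0 = 5.0 mOsm/kg

5.0 mOsm/kg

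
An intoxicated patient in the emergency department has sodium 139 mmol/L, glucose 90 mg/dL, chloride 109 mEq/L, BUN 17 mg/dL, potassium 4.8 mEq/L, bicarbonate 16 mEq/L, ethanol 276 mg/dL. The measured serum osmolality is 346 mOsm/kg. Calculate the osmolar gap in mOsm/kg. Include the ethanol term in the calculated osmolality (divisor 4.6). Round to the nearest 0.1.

Calculated osmolality = 2·Na + glucose/18 + BUN/2.8 + ethanol/4.6
= 2·139 + 90/18 + 17/2.8 + 276/4.6
= 278 + 5 + 6.07 + 60
= 349.07 mOsm/kg ≈ 349.1 mOsm/kg
Osmolar gap = measured − calculated = 346 − 349.1 = -3.1 mOsm/kg

-3.1 mOsm/kg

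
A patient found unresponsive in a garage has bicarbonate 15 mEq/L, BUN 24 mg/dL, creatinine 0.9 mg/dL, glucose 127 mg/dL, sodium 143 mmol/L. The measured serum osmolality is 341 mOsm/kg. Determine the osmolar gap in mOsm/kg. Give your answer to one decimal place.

Calculated osmolality = 2·Na + glucose/18 + BUN/2.8
= 2·143 + 127/18 + 24/2.8
= 286 + 7.06 + 8.57
= 301.63 mOsm/kg ≈ 301.6 mOsm/kg
Osmolar gap = measured − calculated = 341 − 301.6 = 39.4 mOsm/kg

39.4 mOsm/kg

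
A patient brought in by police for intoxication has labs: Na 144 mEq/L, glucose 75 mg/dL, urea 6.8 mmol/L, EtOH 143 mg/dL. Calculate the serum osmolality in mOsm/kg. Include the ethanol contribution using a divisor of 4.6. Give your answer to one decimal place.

Calculated osmolality = 2·Na + glucose/18 + urea + ethanol/4.6
= 2·144 + 75/18 + 6.8 + 143/4.6
= 288 + 4.17 + 6.80 + 31.09
= 330.06 mOsm/kg

330.1 mOsm/kg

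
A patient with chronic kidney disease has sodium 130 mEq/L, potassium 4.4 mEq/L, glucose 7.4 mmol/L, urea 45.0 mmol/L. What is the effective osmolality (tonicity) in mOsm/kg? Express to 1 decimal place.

Effective osmolality excludes urea (freely permeant across cell membranes):
2·Na + glucose
= 2·130 + 7.4
= 260 + 7.4
= 267.4 mOsm/kg

267.4 mOsm/kg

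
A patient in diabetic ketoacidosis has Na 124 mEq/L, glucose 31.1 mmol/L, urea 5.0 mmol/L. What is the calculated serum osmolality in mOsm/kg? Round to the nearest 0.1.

Calculated osmolality = 2·Na + glucose + urea
= 2·124 + 31.1 + 5
= 248 + 31.10 + 5
= 284.1 mOsm/kg

284.1 mOsm/kg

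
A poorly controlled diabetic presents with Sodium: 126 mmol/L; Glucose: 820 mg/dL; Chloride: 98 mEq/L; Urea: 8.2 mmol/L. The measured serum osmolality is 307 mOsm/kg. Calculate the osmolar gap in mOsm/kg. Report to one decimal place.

Calculated osmolality = 2·Na + glucose/18 + urea
= 2·126 + 820/18 + 8.2
= 252 + 45.56 + 8.20
= 305.76 mOsm/kg ≈ 305.8 mOsm/kg
Osmolar gap = measured − calculated = 307 − 305.8 = 1.2 mOsm/kg

1.2 mOsm/kg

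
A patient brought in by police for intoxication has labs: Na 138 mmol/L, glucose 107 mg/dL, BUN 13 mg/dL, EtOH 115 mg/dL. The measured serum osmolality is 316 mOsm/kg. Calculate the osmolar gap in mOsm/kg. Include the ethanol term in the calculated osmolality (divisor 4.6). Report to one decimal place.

4.4 mOsm/kg

Calculated osmolality = 2·Na + glucose/18 + BUN/2.8 + ethanol/4.6
= 2·138 + 107/18 + 13/2.8 + 115/4.6
= 276 + 5.94 + 4.64 + 25
= 311.58 mOsm/kg ≈ 311.6 mOsm/kg
Osmolar gap = measured − calculated = 316 − 311.6 = 4.4 mOsm/kg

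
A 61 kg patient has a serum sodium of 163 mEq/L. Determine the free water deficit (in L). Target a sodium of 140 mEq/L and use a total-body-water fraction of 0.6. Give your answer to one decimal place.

6.0 L

TBW = 0.6 · 61 = 36.6 L
Free water deficit = TBW · (Na/140 − 1)
= 36.6 · (163/140 − 1)
= 36.6 · 0.1643
= 6.01 L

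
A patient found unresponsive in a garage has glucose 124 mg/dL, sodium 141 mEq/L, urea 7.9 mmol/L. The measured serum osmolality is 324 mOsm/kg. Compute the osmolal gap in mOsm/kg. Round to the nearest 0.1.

27.2 mOsm/kg

Calculated osmolality = 2·Na + glucose/18 + urea
= 2·141 + 124/18 + 7.9
= 282 + 6.89 + 7.90
= 296.79 mOsm/kg ≈ 296.8 mOsm/kg
Osmolar gap = measured − calculated = 324 − 296.8 = 27.2 mOsm/kg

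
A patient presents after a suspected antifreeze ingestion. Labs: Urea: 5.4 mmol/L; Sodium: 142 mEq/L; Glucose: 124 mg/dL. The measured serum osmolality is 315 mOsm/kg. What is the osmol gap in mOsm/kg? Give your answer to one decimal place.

18.7 mOsm/kg

Calculated osmolality = 2·Na + glucose/18 + urea
= 2·142 + 124/18 + 5.4
= 284 + 6.89 + 5.40
= 296.29 mOsm/kg ≈ 296.3 mOsm/kg
Osmolar gap = measured − calculated = 315 − 296.3 = 18.7 mOsm/kg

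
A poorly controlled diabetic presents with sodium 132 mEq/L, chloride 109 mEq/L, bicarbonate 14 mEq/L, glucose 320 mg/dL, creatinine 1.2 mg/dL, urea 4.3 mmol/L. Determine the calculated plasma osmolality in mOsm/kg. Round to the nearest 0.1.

Calculated osmolality = 2·Na + glucose/18 + urea
= 2·132 + 320/18 + 4.3
= 264 + 17.78 + 4.30
= 286.08 mOsm/kg

286.1 mOsm/kg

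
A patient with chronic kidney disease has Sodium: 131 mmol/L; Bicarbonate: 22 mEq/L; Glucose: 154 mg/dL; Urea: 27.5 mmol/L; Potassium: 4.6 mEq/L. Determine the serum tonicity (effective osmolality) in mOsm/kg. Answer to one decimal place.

Effective osmolality excludes urea (freely permeant across cell membranes):
2·Na + glucose/18
= 2·131 + 154/18
= 262 + 8.56
= 270.56 mOsm/kg

270.6 mOsm/kg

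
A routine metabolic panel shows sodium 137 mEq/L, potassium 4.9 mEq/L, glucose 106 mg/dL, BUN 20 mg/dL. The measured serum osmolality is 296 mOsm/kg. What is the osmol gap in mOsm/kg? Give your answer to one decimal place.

Calculated osmolality = 2·Na + glucose/18 + BUN/2.8
= 2·137 + 106/18 + 20/2.8
= 274 + 5.89 + 7.14
= 287.03 mOsm/kg ≈ 287.0 mOsm/kg
Osmolar gap = measured − calculated = 296 − 287.0 = 9.0 mOsm/kg

9.0 mOsm/kg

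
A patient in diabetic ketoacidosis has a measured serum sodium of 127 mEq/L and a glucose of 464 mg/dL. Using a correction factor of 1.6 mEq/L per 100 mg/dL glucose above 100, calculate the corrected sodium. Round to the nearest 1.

Corrected Na = measured Na + 1.6 · (glucose − 100)/100
= 127 + 1.6 · (464 − 100)/100
= 127 + 5.8
= 132.8 mEq/L

133 mEq/L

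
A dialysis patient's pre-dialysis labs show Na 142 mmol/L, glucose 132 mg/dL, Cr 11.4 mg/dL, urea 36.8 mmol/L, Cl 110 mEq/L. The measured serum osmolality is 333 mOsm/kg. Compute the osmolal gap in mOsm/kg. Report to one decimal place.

4.9 mOsm/kg

Calculated osmolality = 2·Na + glucose/18 + urea
= 2·142 + 132/18 + 36.8
= 284 + 7.33 + 36.80
= 328.13 mOsm/kg ≈ 328.1 mOsm/kg
Osmolar gap = measured − calculated = 333 − 328.1 = 4.9 mOsm/kg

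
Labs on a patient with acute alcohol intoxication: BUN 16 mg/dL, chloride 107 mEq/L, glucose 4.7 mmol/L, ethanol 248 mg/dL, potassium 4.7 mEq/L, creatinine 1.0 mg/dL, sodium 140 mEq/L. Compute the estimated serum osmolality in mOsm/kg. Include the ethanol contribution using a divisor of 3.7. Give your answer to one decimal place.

357.4 mOsm/kg

Calculated osmolality = 2·Na + glucose + BUN/2.8 + ethanol/3.7
= 2·140 + 4.7 + 16/2.8 + 248/3.7
= 280 + 4.70 + 5.71 + 67.03
= 357.44 mOsm/kg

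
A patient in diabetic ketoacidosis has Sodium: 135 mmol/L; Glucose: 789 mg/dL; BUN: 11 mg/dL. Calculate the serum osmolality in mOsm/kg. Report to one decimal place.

Calculated osmolality = 2·Na + glucose/18 + BUN/2.8
= 2·135 + 789/18 + 11/2.8
= 270 + 43.83 + 3.93
= 317.76 mOsm/kg

317.8 mOsm/kg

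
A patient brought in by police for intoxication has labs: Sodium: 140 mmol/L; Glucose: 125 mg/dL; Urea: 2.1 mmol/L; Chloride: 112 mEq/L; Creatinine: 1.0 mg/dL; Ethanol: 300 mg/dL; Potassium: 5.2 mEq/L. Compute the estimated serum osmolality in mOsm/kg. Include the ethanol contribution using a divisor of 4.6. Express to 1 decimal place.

354.3 mOsm/kg

Calculated osmolality = 2·Na + glucose/18 + urea + ethanol/4.6
= 2·140 + 125/18 + 2.1 + 300/4.6
= 280 + 6.94 + 2.10 + 65.22
= 354.26 mOsm/kg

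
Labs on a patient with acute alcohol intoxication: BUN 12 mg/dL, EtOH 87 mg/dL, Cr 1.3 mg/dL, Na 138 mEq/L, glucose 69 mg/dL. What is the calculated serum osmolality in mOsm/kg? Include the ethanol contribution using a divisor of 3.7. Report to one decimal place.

307.6 mOsm/kg

Calculated osmolality = 2·Na + glucose/18 + BUN/2.8 + ethanol/3.7
= 2·138 + 69/18 + 12/2.8 + 87/3.7
= 276 + 3.83 + 4.29 + 23.51
= 307.63 mOsm/kg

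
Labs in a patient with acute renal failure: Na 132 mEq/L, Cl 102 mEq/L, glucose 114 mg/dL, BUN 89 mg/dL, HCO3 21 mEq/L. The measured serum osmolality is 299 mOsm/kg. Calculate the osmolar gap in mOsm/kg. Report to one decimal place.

-3.1 mOsm/kg

Calculated osmolality = 2·Na + glucose/18 + BUN/2.8
= 2·132 + 114/18 + 89/2.8
= 264 + 6.33 + 31.79
= 302.12 mOsm/kg ≈ 302.1 mOsm/kg
Osmolar gap = measured − calculated = 299 − 302.1 = -3.1 mOsm/kg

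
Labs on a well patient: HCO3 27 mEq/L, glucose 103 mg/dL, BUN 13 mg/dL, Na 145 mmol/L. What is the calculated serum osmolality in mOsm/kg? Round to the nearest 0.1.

Calculated osmolality = 2·Na + glucose/18 + BUN/2.8
= 2·145 + 103/18 + 13/2.8
= 290 + 5.72 + 4.64
= 300.36 mOsm/kg

300.4 mOsm/kg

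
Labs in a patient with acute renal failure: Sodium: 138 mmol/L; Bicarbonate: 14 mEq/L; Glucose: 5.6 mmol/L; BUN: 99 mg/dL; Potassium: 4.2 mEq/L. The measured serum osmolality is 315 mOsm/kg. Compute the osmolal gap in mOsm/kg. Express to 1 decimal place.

-2.0 mOsm/kg

Calculated osmolality = 2·Na + glucose + BUN/2.8
= 2·138 + 5.6 + 99/2.8
= 276 + 5.60 + 35.36
= 316.96 mOsm/kg ≈ 317.0 mOsm/kg
Osmolar gap = measured − calculated = 315 − 317.0 = -2.0 mOsm/kg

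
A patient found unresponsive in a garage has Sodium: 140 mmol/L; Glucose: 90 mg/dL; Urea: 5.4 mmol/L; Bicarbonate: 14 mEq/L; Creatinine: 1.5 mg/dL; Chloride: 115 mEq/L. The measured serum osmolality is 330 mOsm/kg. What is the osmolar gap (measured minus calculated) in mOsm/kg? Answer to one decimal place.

39.6 mOsm/kg

Calculated osmolality = 2·Na + glucose/18 + urea
= 2·140 + 90/18 + 5.4
= 280 + 5 + 5.40
= 290.4 mOsm/kg ≈ 290.4 mOsm/kg
Osmolar gap = measured − calculated = 330 − 290.4 = 39.6 mOsm/kg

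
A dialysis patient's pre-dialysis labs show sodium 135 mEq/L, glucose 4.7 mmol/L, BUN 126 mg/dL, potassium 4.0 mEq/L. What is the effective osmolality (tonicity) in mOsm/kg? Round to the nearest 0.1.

Effective osmolality excludes urea (freely permeant across cell membranes):
2·Na + glucose
= 2·135 + 4.7
= 270 + 4.7
= 274.7 mOsm/kg

274.7 mOsm/kg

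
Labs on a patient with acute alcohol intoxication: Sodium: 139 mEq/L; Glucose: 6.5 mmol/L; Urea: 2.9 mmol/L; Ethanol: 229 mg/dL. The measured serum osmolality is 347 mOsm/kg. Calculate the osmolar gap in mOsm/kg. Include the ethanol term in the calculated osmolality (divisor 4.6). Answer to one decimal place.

9.8 mOsm/kg

Calculated osmolality = 2·Na + glucose + urea + ethanol/4.6
= 2·139 + 6.5 + 2.9 + 229/4.6
= 278 + 6.50 + 2.90 + 49.78
= 337.18 mOsm/kg ≈ 337.2 mOsm/kg
Osmolar gap = measured − calculated = 347 − 337.2 = 9.8 mOsm/kg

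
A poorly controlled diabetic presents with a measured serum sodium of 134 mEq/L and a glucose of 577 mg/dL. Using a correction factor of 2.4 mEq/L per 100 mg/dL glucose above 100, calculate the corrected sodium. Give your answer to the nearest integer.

145 mEq/L

Corrected Na = measured Na + 2.4 · (glucose − 100)/100
= 134 + 2.4 · (577 − 100)/100
= 134 + 11.4
= 145.4 mEq/L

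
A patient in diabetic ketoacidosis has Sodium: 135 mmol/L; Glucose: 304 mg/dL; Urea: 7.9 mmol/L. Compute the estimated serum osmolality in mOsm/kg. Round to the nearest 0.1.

Calculated osmolality = 2·Na + glucose/18 + urea
= 2·135 + 304/18 + 7.9
= 270 + 16.89 + 7.90
= 294.79 mOsm/kg

294.8 mOsm/kg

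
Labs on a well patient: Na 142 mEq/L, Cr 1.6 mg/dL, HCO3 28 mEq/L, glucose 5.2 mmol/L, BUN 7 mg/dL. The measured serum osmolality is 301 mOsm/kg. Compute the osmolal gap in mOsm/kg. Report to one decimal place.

Calculated osmolality = 2·Na + glucose + BUN/2.8
= 2·142 + 5.2 + 7/2.8
= 284 + 5.20 + 2.50
= 291.7 mOsm/kg ≈ 291.7 mOsm/kg
Osmolar gap = measured − calculated = 301 − 291.7 = 9.3 mOsm/kg

9.3 mOsm/kg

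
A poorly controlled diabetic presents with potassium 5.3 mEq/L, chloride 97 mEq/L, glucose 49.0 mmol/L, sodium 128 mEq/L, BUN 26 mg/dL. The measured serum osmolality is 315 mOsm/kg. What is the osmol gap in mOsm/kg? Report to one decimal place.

Calculated osmolality = 2·Na + glucose + BUN/2.8
= 2·128 + 49 + 26/2.8
= 256 + 49 + 9.29
= 314.29 mOsm/kg ≈ 314.3 mOsm/kg
Osmolar gap = measured − calculated = 315 − 314.3 = 0.7 mOsm/kg

0.7 mOsm/kg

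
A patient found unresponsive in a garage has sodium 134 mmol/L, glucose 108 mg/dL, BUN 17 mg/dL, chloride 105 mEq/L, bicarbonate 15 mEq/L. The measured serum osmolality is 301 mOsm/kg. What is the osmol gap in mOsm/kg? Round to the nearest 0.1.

20.9 mOsm/kg

Calculated osmolality = 2·Na + glucose/18 + BUN/2.8
= 2·134 + 108/18 + 17/2.8
= 268 + 6 + 6.07
= 280.07 mOsm/kg ≈ 280.1 mOsm/kg
Osmolar gap = measured − calculated = 301 − 280.1 = 20.9 mOsm/kg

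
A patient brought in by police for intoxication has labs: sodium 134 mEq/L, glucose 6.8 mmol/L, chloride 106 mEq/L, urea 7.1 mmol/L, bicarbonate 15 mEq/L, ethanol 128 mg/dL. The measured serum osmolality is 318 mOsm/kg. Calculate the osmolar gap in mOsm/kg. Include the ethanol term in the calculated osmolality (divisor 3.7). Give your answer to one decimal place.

Calculated osmolality = 2·Na + glucose + urea + ethanol/3.7
= 2·134 + 6.8 + 7.1 + 128/3.7
= 268 + 6.80 + 7.10 + 34.59
= 316.49 mOsm/kg ≈ 316.5 mOsm/kg
Osmolar gap = measured − calculated = 318 − 316.5 = 1.5 mOsm/kg

1.5 mOsm/kg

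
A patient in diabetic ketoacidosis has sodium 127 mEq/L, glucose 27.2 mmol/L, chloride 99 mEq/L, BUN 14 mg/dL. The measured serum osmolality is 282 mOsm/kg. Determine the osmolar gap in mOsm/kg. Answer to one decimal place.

-4.2 mOsm/kg

Calculated osmolality = 2·Na + glucose + BUN/2.8
= 2·127 + 27.2 + 14/2.8
= 254 + 27.20 + 5
= 286.2 mOsm/kg ≈ 286.2 mOsm/kg
Osmolar gap = measured − calculated = 282 − 286.2 = -4.2 mOsm/kg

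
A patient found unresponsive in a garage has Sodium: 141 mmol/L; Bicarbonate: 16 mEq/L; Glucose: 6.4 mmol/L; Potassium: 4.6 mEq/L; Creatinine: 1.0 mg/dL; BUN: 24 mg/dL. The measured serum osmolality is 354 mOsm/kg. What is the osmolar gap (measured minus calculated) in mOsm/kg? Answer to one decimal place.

Calculated osmolality = 2·Na + glucose + BUN/2.8
= 2·141 + 6.4 + 24/2.8
= 282 + 6.40 + 8.57
= 296.97 mOsm/kg ≈ 297.0 mOsm/kg
Osmolar gap = measured − calculated = 354 − 297.0 = 57.0 mOsm/kg

57.0 mOsm/kg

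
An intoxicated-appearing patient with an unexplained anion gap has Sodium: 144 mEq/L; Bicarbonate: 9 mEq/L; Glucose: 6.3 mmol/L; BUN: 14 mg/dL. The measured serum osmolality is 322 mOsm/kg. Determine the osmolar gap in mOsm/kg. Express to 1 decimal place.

22.7 mOsm/kg

Calculated osmolality = 2·Na + glucose + BUN/2.8
= 2·144 + 6.3 + 14/2.8
= 288 + 6.30 + 5
= 299.3 mOsm/kg ≈ 299.3 mOsm/kg
Osmolar gap = measured − calculated = 322 − 299.3 = 22.7 mOsm/kg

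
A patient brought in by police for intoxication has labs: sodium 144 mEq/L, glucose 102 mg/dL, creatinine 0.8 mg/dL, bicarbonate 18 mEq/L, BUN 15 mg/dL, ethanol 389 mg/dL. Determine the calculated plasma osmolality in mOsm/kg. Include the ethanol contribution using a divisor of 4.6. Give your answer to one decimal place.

383.6 mOsm/kg

Calculated osmolality = 2·Na + glucose/18 + BUN/2.8 + ethanol/4.6
= 2·144 + 102/18 + 15/2.8 + 389/4.6
= 288 + 5.67 + 5.36 + 84.57
= 383.6 mOsm/kg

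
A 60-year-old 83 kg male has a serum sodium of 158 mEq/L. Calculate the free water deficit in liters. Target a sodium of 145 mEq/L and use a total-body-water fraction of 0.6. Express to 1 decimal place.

4.5 L

TBW = 0.6 · 83 = 49.8 L
Free water deficit = TBW · (Na/145 − 1)
= 49.8 · (158/145 − 1)
= 49.8 · 0.0897
= 4.47 L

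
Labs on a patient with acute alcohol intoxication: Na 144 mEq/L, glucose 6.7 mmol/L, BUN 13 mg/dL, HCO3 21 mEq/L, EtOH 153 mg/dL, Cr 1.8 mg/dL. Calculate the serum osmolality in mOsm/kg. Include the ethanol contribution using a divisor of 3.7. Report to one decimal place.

340.7 mOsm/kg

Calculated osmolality = 2·Na + glucose + BUN/2.8 + ethanol/3.7
= 2·144 + 6.7 + 13/2.8 + 153/3.7
= 288 + 6.70 + 4.64 + 41.35
= 340.69 mOsm/kg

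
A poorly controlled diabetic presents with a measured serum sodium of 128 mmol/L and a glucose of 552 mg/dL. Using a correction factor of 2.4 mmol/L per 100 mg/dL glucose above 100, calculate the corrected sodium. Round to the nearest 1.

Corrected Na = measured Na + 2.4 · (glucose − 100)/100
= 128 + 2.4 · (552 − 100)/100
= 128 + 10.8
= 138.8 mmol/L

139 mmol/L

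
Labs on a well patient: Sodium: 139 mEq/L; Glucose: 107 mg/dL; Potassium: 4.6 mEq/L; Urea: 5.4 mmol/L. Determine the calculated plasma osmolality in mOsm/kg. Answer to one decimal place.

289.3 mOsm/kg

Calculated osmolality = 2·Na + glucose/18 + urea
= 2·139 + 107/18 + 5.4
= 278 + 5.94 + 5.40
= 289.34 mOsm/kg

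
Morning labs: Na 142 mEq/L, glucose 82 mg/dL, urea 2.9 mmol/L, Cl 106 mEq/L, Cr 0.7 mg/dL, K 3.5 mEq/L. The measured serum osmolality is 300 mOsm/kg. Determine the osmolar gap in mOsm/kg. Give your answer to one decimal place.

Calculated osmolality = 2·Na + glucose/18 + urea
= 2·142 + 82/18 + 2.9
= 284 + 4.56 + 2.90
= 291.46 mOsm/kg ≈ 291.5 mOsm/kg
Osmolar gap = measured − calculated = 300 − 291.5 = 8.5 mOsm/kg

8.5 mOsm/kg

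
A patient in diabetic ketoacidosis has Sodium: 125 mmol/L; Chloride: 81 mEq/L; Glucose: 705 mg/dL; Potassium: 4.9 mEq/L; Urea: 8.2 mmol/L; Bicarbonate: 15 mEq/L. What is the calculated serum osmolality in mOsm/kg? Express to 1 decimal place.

Calculated osmolality = 2·Na + glucose/18 + urea
= 2·125 + 705/18 + 8.2
= 250 + 39.17 + 8.20
= 297.37 mOsm/kg

297.4 mOsm/kg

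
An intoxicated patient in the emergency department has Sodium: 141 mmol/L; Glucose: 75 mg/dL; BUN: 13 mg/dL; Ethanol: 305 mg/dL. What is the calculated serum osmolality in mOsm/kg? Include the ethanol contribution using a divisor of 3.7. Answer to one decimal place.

373.2 mOsm/kg

Calculated osmolality = 2·Na + glucose/18 + BUN/2.8 + ethanol/3.7
= 2·141 + 75/18 + 13/2.8 + 305/3.7
= 282 + 4.17 + 4.64 + 82.43
= 373.24 mOsm/kg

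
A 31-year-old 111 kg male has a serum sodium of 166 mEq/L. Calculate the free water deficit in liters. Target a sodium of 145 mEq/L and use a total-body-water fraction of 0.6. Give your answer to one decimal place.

TBW = 0.6 · 111 = 66.6 L
Free water deficit = TBW · (Na/145 − 1)
= 66.6 · (166/145 − 1)
= 66.6 · 0.1448
= 9.64 L

9.6 L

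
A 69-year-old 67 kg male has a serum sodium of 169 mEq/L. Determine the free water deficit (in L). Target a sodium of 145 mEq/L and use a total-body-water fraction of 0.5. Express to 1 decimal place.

5.5 L

TBW = 0.5 · 67 = 33.5 L
Free water deficit = TBW · (Na/145 − 1)
= 33.5 · (169/145 − 1)
= 33.5 · 0.1655
= 5.54 L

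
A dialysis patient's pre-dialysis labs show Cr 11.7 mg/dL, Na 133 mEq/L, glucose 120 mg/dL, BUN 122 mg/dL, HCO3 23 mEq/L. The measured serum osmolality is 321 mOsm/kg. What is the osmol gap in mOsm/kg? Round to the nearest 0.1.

Calculated osmolality = 2·Na + glucose/18 + BUN/2.8
= 2·133 + 120/18 + 122/2.8
= 266 + 6.67 + 43.57
= 316.24 mOsm/kg ≈ 316.2 mOsm/kg
Osmolar gap = measured − calculated = 321 − 316.2 = 4.8 mOsm/kg

4.8 mOsm/kg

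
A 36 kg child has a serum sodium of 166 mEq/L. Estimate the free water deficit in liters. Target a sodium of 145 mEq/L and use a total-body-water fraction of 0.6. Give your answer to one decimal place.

3.1 L

TBW = 0.6 · 36 = 21.6 L
Free water deficit = TBW · (Na/145 − 1)
= 21.6 · (166/145 − 1)
= 21.6 · 0.1448
= 3.13 L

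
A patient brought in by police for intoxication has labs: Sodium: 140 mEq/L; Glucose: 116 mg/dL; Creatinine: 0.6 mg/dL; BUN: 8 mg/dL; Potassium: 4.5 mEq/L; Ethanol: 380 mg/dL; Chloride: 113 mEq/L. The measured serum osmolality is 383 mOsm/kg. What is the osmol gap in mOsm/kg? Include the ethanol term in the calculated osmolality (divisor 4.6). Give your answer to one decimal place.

Calculated osmolality = 2·Na + glucose/18 + BUN/2.8 + ethanol/4.6
= 2·140 + 116/18 + 8/2.8 + 380/4.6
= 280 + 6.44 + 2.86 + 82.61
= 371.91 mOsm/kg ≈ 371.9 mOsm/kg
Osmolar gap = measured − calculated = 383 − 371.9 = 11.1 mOsm/kg

11.1 mOsm/kg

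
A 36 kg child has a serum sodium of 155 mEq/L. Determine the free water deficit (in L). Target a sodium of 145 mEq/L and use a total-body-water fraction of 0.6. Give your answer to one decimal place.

1.5 L

TBW = 0.6 · 36 = 21.6 L
Free water deficit = TBW · (Na/145 − 1)
= 21.6 · (155/145 − 1)
= 21.6 · 0.069
= 1.49 L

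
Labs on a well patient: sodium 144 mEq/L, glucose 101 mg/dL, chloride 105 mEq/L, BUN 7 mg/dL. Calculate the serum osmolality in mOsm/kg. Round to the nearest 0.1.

296.1 mOsm/kg

Calculated osmolality = 2·Na + glucose/18 + BUN/2.8
= 2·144 + 101/18 + 7/2.8
= 288 + 5.61 + 2.50
= 296.11 mOsm/kg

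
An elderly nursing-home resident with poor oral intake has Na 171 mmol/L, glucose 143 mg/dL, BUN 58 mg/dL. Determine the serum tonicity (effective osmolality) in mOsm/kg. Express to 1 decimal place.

Effective osmolality excludes urea (freely permeant across cell membranes):
2·Na + glucose/18
= 2·171 + 143/18
= 342 + 7.94
= 349.94 mOsm/kg

349.9 mOsm/kg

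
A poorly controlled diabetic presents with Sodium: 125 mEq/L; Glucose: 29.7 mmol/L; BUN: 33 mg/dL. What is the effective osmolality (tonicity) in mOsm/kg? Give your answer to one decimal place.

279.7 mOsm/kg

Effective osmolality excludes urea (freely permeant across cell membranes):
2·Na + glucose
= 2·125 + 29.7
= 250 + 29.7
= 279.7 mOsm/kg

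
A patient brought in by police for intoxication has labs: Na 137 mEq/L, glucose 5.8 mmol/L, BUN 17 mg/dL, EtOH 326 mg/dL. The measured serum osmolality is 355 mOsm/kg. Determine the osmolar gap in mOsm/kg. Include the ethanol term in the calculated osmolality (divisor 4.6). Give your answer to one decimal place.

-1.7 mOsm/kg

Calculated osmolality = 2·Na + glucose + BUN/2.8 + ethanol/4.6
= 2·137 + 5.8 + 17/2.8 + 326/4.6
= 274 + 5.80 + 6.07 + 70.87
= 356.74 mOsm/kg ≈ 356.7 mOsm/kg
Osmolar gap = measured − calculated = 355 − 356.7 = -1.7 mOsm/kg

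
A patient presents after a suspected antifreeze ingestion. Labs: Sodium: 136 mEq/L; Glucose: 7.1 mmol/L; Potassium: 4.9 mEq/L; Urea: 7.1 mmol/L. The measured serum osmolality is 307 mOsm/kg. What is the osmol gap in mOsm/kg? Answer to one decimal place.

Calculated osmolality = 2·Na + glucose + urea
= 2·136 + 7.1 + 7.1
= 272 + 7.10 + 7.10
= 286.2 mOsm/kg ≈ 286.2 mOsm/kg
Osmolar gap = measured − calculated = 307 − 286.2 = 20.8 mOsm/kg

20.8 mOsm/kg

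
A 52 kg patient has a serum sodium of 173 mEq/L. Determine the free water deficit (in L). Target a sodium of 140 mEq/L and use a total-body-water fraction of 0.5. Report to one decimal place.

TBW = 0.5 · 52 = 26 L
Free water deficit = TBW · (Na/140 − 1)
= 26 · (173/140 − 1)
= 26 · 0.2357
= 6.13 L

6.1 L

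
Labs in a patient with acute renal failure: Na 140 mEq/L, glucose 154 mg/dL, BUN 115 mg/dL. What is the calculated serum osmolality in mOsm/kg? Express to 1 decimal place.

Calculated osmolality = 2·Na + glucose/18 + BUN/2.8
= 2·140 + 154/18 + 115/2.8
= 280 + 8.56 + 41.07
= 329.63 mOsm/kg

329.6 mOsm/kg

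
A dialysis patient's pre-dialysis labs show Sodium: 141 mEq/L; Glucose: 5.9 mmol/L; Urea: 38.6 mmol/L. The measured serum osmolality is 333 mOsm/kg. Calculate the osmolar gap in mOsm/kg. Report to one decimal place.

6.5 mOsm/kg

Calculated osmolality = 2·Na + glucose + urea
= 2·141 + 5.9 + 38.6
= 282 + 5.90 + 38.60
= 326.5 mOsm/kg ≈ 326.5 mOsm/kg
Osmolar gap = measured − calculated = 333 − 326.5 = 6.5 mOsm/kg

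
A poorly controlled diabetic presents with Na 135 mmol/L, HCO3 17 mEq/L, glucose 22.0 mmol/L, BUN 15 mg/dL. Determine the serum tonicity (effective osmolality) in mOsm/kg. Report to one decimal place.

Effective osmolality excludes urea (freely permeant across cell membranes):
2·Na + glucose
= 2·135 + 22
= 270 + 22
= 292 mOsm/kg

292.0 mOsm/kg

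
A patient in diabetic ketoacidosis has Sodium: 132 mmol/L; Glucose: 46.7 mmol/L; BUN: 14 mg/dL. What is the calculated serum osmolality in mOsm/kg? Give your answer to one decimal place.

Calculated osmolality = 2·Na + glucose + BUN/2.8
= 2·132 + 46.7 + 14/2.8
= 264 + 46.70 + 5
= 315.7 mOsm/kg

315.7 mOsm/kg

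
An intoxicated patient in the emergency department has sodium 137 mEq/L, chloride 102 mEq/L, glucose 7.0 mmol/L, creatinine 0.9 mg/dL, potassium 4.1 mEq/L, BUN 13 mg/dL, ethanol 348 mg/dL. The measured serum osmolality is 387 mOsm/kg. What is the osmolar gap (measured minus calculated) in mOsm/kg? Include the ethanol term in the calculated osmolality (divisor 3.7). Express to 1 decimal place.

7.3 mOsm/kg

Calculated osmolality = 2·Na + glucose + BUN/2.8 + ethanol/3.7
= 2·137 + 7 + 13/2.8 + 348/3.7
= 274 + 7 + 4.64 + 94.05
= 379.69 mOsm/kg ≈ 379.7 mOsm/kg
Osmolar gap = measured − calculated = 387 − 379.7 = 7.3 mOsm/kg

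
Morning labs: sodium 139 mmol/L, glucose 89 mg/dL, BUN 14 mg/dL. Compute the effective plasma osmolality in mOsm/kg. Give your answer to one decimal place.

Effective osmolality excludes urea (freely permeant across cell membranes):
2·Na + glucose/18
= 2·139 + 89/18
= 278 + 4.94
= 282.94 mOsm/kg

282.9 mOsm/kg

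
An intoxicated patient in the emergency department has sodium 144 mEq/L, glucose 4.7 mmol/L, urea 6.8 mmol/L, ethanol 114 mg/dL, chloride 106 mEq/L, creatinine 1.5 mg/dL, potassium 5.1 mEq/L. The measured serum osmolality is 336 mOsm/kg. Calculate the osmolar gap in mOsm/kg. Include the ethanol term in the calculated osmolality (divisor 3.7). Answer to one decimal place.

5.7 mOsm/kg

Calculated osmolality = 2·Na + glucose + urea + ethanol/3.7
= 2·144 + 4.7 + 6.8 + 114/3.7
= 288 + 4.70 + 6.80 + 30.81
= 330.31 mOsm/kg ≈ 330.3 mOsm/kg
Osmolar gap = measured − calculated = 336 − 330.3 = 5.7 mOsm/kg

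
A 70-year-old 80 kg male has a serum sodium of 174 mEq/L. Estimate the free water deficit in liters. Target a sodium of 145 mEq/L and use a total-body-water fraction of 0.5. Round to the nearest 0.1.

8.0 L

TBW = 0.5 · 80 = 40 L
Free water deficit = TBW · (Na/145 − 1)
= 40 · (174/145 − 1)
= 40 · 0.2
= 8 L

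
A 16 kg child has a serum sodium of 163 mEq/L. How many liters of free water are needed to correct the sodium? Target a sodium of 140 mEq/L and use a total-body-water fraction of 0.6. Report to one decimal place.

1.6 L

TBW = 0.6 · 16 = 9.6 L
Free water deficit = TBW · (Na/140 − 1)
= 9.6 · (163/140 − 1)
= 9.6 · 0.1643
= 1.58 L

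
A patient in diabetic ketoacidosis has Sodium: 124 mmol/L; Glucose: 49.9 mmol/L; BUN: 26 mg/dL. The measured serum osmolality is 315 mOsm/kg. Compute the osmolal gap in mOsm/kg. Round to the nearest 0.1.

7.8 mOsm/kg

Calculated osmolality = 2·Na + glucose + BUN/2.8
= 2·124 + 49.9 + 26/2.8
= 248 + 49.90 + 9.29
= 307.19 mOsm/kg ≈ 307.2 mOsm/kg
Osmolar gap = measured − calculated = 315 − 307.2 = 7.8 mOsm/kg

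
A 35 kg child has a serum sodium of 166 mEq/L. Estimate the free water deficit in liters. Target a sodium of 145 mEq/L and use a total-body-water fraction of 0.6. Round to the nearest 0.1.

3.0 L

TBW = 0.6 · 35 = 21 L
Free water deficit = TBW · (Na/145 − 1)
= 21 · (166/145 − 1)
= 21 · 0.1448
= 3.04 L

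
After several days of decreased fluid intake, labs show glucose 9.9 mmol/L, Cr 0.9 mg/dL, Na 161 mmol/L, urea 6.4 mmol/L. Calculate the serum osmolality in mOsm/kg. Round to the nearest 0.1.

338.3 mOsm/kg

Calculated osmolality = 2·Na + glucose + urea
= 2·161 + 9.9 + 6.4
= 322 + 9.90 + 6.40
= 338.3 mOsm/kg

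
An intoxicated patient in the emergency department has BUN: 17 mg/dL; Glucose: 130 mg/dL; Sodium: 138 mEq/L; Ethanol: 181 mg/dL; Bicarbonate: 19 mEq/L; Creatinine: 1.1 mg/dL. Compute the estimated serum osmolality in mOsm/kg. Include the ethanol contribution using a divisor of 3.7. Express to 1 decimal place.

Calculated osmolality = 2·Na + glucose/18 + BUN/2.8 + ethanol/3.7
= 2·138 + 130/18 + 17/2.8 + 181/3.7
= 276 + 7.22 + 6.07 + 48.92
= 338.21 mOsm/kg

338.2 mOsm/kg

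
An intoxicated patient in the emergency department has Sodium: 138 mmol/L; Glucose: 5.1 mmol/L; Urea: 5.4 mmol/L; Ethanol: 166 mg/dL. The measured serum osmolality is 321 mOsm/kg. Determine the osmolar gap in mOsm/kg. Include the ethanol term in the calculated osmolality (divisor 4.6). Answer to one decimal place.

-1.6 mOsm/kg

Calculated osmolality = 2·Na + glucose + urea + ethanol/4.6
= 2·138 + 5.1 + 5.4 + 166/4.6
= 276 + 5.10 + 5.40 + 36.09
= 322.59 mOsm/kg ≈ 322.6 mOsm/kg
Osmolar gap = measured − calculated = 321 − 322.6 = -1.6 mOsm/kg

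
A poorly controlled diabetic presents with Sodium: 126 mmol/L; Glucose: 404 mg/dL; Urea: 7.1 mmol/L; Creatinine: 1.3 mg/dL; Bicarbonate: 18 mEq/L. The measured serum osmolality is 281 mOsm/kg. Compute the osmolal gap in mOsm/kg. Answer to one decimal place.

-0.5 mOsm/kg

Calculated osmolality = 2·Na + glucose/18 + urea
= 2·126 + 404/18 + 7.1
= 252 + 22.44 + 7.10
= 281.54 mOsm/kg ≈ 281.5 mOsm/kg
Osmolar gap = measured − calculated = 281 − 281.5 = -0.5 mOsm/kg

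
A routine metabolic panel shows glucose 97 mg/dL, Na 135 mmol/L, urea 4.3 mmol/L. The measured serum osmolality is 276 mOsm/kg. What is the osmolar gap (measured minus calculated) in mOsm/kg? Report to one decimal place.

-3.7 mOsm/kg

Calculated osmolality = 2·Na + glucose/18 + urea
= 2·135 + 97/18 + 4.3
= 270 + 5.39 + 4.30
= 279.69 mOsm/kg ≈ 279.7 mOsm/kg
Osmolar gap = measured − calculated = 276 − 279.7 = -3.7 mOsm/kg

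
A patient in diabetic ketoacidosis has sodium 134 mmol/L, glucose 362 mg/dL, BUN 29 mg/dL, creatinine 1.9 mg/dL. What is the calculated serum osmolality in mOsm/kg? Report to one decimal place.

298.5 mOsm/kg

Calculated osmolality = 2·Na + glucose/18 + BUN/2.8
= 2·134 + 362/18 + 29/2.8
= 268 + 20.11 + 10.36
= 298.47 mOsm/kg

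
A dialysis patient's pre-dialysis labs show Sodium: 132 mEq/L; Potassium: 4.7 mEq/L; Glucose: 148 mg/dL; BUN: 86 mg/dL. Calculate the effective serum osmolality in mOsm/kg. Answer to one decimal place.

272.2 mOsm/kg

Effective osmolality excludes urea (freely permeant across cell membranes):
2·Na + glucose/18
= 2·132 + 148/18
= 264 + 8.22
= 272.22 mOsm/kg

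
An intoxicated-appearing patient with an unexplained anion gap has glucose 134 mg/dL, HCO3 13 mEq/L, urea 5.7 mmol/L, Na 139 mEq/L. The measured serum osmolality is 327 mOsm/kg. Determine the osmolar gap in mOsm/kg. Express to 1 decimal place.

Calculated osmolality = 2·Na + glucose/18 + urea
= 2·139 + 134/18 + 5.7
= 278 + 7.44 + 5.70
= 291.14 mOsm/kg ≈ 291.1 mOsm/kg
Osmolar gap = measured − calculated = 327 − 291.1 = 35.9 mOsm/kg

35.9 mOsm/kg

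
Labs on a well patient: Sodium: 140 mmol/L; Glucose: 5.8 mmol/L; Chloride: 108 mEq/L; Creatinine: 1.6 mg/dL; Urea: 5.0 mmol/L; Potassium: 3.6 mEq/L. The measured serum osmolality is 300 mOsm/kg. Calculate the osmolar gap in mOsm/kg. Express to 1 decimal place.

9.2 mOsm/kg

Calculated osmolality = 2·Na + glucose + urea
= 2·140 + 5.8 + 5
= 280 + 5.80 + 5
= 290.8 mOsm/kg ≈ 290.8 mOsm/kg
Osmolar gap = measured − calculated = 300 − 290.8 = 9.2 mOsm/kg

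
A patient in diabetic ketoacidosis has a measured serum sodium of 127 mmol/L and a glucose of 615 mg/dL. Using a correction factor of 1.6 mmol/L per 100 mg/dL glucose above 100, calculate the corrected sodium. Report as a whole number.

135 mmol/L

Corrected Na = measured Na + 1.6 · (glucose − 100)/100
= 127 + 1.6 · (615 − 100)/100
= 127 + 8.2
= 135.2 mmol/L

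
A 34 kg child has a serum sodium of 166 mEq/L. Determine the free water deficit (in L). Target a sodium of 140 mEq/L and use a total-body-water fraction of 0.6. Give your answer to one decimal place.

TBW = 0.6 · 34 = 20.4 L
Free water deficit = TBW · (Na/140 − 1)
= 20.4 · (166/140 − 1)
= 20.4 · 0.1857
= 3.79 L

3.8 L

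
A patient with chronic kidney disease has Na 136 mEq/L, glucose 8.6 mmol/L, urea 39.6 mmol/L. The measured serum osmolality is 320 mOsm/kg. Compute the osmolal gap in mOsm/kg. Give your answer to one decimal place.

Calculated osmolality = 2·Na + glucose + urea
= 2·136 + 8.6 + 39.6
= 272 + 8.60 + 39.60
= 320.2 mOsm/kg ≈ 320.2 mOsm/kg
Osmolar gap = measured − calculated = 320 − 320.2 = -0.2 mOsm/kg

-0.2 mOsm/kg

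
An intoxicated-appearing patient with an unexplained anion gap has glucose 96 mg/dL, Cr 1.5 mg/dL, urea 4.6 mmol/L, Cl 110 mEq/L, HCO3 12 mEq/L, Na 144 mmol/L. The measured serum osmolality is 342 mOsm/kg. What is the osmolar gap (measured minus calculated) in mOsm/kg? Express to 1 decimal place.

44.1 mOsm/kg

Calculated osmolality = 2·Na + glucose/18 + urea
= 2·144 + 96/18 + 4.6
= 288 + 5.33 + 4.60
= 297.93 mOsm/kg ≈ 297.9 mOsm/kg
Osmolar gap = measured − calculated = 342 − 297.9 = 44.1 mOsm/kg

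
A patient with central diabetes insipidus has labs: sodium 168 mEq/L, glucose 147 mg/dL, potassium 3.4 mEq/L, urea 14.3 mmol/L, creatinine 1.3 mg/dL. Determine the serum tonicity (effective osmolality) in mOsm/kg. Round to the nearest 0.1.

Effective osmolality excludes urea (freely permeant across cell membranes):
2·Na + glucose/18
= 2·168 + 147/18
= 336 + 8.17
= 344.17 mOsm/kg

344.2 mOsm/kg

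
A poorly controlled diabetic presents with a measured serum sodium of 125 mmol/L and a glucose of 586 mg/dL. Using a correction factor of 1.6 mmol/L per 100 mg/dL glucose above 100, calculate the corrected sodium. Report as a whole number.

Corrected Na = measured Na + 1.6 · (glucose − 100)/100
= 125 + 1.6 · (586 − 100)/100
= 125 + 7.8
= 132.8 mmol/L

133 mmol/L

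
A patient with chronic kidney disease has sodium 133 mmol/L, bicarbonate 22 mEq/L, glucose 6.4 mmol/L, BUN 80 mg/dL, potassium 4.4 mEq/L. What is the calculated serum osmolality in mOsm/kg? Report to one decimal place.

301.0 mOsm/kg

Calculated osmolality = 2·Na + glucose + BUN/2.8
= 2·133 + 6.4 + 80/2.8
= 266 + 6.40 + 28.57
= 300.97 mOsm/kg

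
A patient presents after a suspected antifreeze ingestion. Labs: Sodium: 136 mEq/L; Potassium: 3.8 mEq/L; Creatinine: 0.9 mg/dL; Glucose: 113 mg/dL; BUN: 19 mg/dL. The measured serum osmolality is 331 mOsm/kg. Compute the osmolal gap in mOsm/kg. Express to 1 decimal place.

Calculated osmolality = 2·Na + glucose/18 + BUN/2.8
= 2·136 + 113/18 + 19/2.8
= 272 + 6.28 + 6.79
= 285.07 mOsm/kg ≈ 285.1 mOsm/kg
Osmolar gap = measured − calculated = 331 − 285.1 = 45.9 mOsm/kg

45.9 mOsm/kg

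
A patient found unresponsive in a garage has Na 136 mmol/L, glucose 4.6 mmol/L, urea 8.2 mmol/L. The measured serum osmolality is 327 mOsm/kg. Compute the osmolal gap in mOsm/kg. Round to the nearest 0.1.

Calculated osmolality = 2·Na + glucose + urea
= 2·136 + 4.6 + 8.2
= 272 + 4.60 + 8.20
= 284.8 mOsm/kg ≈ 284.8 mOsm/kg
Osmolar gap = measured − calculated = 327 − 284.8 = 42.2 mOsm/kg

42.2 mOsm/kg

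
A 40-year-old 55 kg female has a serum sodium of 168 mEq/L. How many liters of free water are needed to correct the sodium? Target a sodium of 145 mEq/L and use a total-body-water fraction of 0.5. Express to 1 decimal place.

TBW = 0.5 · 55 = 27.5 L
Free water deficit = TBW · (Na/145 − 1)
= 27.5 · (168/145 − 1)
= 27.5 · 0.1586
= 4.36 L

4.4 L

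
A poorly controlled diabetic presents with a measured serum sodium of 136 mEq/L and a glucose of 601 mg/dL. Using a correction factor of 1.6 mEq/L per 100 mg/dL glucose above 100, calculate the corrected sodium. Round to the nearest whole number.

144 mEq/L

Corrected Na = measured Na + 1.6 · (glucose − 100)/100
= 136 + 1.6 · (601 − 100)/100
= 136 + 8
= 144 mEq/L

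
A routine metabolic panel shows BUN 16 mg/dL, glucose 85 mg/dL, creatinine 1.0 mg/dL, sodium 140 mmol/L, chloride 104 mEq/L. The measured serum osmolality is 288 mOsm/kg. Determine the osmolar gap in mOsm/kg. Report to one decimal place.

Calculated osmolality = 2·Na + glucose/18 + BUN/2.8
= 2·140 + 85/18 + 16/2.8
= 280 + 4.72 + 5.71
= 290.43 mOsm/kg ≈ 290.4 mOsm/kg
Osmolar gap = measured − calculated = 288 − 290.4 = -2.4 mOsm/kg

-2.4 mOsm/kg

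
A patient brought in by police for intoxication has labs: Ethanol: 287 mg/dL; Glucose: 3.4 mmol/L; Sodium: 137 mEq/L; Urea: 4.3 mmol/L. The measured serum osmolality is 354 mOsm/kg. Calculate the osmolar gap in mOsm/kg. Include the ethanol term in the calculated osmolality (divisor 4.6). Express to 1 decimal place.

9.9 mOsm/kg

Calculated osmolality = 2·Na + glucose + urea + ethanol/4.6
= 2·137 + 3.4 + 4.3 + 287/4.6
= 274 + 3.40 + 4.30 + 62.39
= 344.09 mOsm/kg ≈ 344.1 mOsm/kg
Osmolar gap = measured − calculated = 354 − 344.1 = 9.9 mOsm/kg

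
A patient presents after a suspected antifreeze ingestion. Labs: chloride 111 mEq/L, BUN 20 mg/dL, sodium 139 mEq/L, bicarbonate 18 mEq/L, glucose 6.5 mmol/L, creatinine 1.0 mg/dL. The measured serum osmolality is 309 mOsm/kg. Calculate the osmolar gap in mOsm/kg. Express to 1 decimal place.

Calculated osmolality = 2·Na + glucose + BUN/2.8
= 2·139 + 6.5 + 20/2.8
= 278 + 6.50 + 7.14
= 291.64 mOsm/kg ≈ 291.6 mOsm/kg
Osmolar gap = measured − calculated = 309 − 291.6 = 17.4 mOsm/kg

17.4 mOsm/kg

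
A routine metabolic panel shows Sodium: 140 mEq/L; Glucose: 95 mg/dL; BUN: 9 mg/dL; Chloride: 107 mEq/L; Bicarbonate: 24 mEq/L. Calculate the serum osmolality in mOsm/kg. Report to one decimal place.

288.5 mOsm/kg

Calculated osmolality = 2·Na + glucose/18 + BUN/2.8
= 2·140 + 95/18 + 9/2.8
= 280 + 5.28 + 3.21
= 288.49 mOsm/kg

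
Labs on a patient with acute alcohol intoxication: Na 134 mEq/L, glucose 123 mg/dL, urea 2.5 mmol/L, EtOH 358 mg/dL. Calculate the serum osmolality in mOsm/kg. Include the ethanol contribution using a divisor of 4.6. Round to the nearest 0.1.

Calculated osmolality = 2·Na + glucose/18 + urea + ethanol/4.6
= 2·134 + 123/18 + 2.5 + 358/4.6
= 268 + 6.83 + 2.50 + 77.83
= 355.16 mOsm/kg

355.2 mOsm/kg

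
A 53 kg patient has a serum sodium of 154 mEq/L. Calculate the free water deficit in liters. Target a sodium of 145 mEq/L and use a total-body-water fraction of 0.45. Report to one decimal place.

TBW = 0.45 · 53 = 23.85 L
Free water deficit = TBW · (Na/145 − 1)
= 23.85 · (154/145 − 1)
= 23.85 · 0.0621
= 1.48 L

1.5 L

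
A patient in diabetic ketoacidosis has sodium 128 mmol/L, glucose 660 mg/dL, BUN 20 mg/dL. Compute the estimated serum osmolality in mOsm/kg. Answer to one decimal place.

299.8 mOsm/kg

Calculated osmolality = 2·Na + glucose/18 + BUN/2.8
= 2·128 + 660/18 + 20/2.8
= 256 + 36.67 + 7.14
= 299.81 mOsm/kg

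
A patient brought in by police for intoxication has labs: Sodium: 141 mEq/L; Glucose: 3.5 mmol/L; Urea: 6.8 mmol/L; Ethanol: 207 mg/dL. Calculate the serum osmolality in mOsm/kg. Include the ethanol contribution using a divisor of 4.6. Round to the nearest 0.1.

Calculated osmolality = 2·Na + glucose + urea + ethanol/4.6
= 2·141 + 3.5 + 6.8 + 207/4.6
= 282 + 3.50 + 6.80 + 45
= 337.3 mOsm/kg

337.3 mOsm/kg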